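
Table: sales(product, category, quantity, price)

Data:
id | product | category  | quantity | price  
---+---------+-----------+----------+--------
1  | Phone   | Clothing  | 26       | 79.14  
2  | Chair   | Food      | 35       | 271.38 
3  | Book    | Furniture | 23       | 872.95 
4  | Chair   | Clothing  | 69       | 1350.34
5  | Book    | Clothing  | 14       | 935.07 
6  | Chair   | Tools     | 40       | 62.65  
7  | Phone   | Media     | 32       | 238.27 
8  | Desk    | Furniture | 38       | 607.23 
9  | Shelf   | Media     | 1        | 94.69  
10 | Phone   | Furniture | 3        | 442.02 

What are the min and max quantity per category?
SELECT category, MIN(quantity), MAX(quantity)
FROM sales
GROUP BY category

Result:
  Clothing: min=14, max=69
  Food: min=35, max=35
  Furniture: min=3, max=38
  Media: min=1, max=32
  Tools: min=40, max=40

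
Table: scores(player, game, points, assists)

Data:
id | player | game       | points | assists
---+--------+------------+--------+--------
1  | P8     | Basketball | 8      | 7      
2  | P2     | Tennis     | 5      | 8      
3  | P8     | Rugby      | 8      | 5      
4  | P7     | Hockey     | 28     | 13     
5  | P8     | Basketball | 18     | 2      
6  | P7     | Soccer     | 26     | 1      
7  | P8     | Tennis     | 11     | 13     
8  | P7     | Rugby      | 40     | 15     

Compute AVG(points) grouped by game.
SELECT game, AVG(points) as result
FROM scores
GROUP BY game

Result:
  Basketball: 13.00
  Hockey: 28.00
  Rugby: 24.00
  Soccer: 26.00
  Tennis: 8.00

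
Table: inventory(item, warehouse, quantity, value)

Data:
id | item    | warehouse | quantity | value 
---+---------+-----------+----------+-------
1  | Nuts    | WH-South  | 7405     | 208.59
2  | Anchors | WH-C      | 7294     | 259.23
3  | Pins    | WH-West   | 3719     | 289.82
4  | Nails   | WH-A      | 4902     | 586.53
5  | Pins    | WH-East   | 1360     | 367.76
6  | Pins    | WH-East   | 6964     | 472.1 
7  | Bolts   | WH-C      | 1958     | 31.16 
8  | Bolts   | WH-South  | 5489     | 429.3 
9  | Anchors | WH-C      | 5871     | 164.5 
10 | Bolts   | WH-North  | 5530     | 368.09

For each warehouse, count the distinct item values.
SELECT warehouse, COUNT(DISTINCT item)
FROM inventory
GROUP BY warehouse

Result:
  WH-A: 1 distinct
  WH-C: 2 distinct
  WH-East: 1 distinct
  WH-North: 1 distinct
  WH-South: 2 distinct
  WH-West: 1 distinct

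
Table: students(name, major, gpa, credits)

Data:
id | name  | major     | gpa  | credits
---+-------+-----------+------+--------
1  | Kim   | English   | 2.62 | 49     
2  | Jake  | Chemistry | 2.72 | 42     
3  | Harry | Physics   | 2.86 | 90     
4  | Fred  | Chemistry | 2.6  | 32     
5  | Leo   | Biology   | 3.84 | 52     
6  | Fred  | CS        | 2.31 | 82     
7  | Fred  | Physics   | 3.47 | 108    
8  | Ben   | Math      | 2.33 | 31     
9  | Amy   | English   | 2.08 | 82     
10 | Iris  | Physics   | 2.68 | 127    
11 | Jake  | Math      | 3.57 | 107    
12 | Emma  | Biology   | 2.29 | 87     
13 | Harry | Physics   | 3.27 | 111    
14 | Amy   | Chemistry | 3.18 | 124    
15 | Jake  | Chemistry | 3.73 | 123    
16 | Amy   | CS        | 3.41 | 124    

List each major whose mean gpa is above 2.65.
SELECT major, AVG(gpa)
FROM students
GROUP BY major
HAVING AVG(gpa) > 2.65

Result:
  Biology: avg=3.07
  CS: avg=2.86
  Chemistry: avg=3.06
  Math: avg=2.95
  Physics: avg=3.07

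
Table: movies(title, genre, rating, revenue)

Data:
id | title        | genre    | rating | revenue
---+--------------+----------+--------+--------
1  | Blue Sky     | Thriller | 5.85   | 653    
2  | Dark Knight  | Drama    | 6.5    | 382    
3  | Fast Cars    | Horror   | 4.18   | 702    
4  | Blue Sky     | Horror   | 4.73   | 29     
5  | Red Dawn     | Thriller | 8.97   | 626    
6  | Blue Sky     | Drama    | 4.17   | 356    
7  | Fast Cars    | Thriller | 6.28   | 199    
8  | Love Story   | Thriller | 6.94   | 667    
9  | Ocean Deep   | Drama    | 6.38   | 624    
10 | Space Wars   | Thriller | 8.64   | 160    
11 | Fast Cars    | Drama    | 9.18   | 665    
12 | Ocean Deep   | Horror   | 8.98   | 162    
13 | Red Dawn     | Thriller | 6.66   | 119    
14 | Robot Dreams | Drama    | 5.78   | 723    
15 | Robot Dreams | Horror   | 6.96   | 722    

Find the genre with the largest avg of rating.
SELECT genre, AVG(rating) as val
FROM movies
GROUP BY genre
ORDER BY val DESC
LIMIT 1

Result: Thriller with avg(rating) = 7.22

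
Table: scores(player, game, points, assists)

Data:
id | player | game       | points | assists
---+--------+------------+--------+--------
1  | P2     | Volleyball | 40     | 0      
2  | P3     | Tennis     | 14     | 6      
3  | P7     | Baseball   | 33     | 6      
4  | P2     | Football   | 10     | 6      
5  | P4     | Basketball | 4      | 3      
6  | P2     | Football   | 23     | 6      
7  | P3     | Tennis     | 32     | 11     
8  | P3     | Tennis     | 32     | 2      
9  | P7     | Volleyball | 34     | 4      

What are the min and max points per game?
SELECT game, MIN(points), MAX(points)
FROM scores
GROUP BY game

Result:
  Baseball: min=33, max=33
  Basketball: min=4, max=4
  Football: min=10, max=23
  Tennis: min=14, max=32
  Volleyball: min=34, max=40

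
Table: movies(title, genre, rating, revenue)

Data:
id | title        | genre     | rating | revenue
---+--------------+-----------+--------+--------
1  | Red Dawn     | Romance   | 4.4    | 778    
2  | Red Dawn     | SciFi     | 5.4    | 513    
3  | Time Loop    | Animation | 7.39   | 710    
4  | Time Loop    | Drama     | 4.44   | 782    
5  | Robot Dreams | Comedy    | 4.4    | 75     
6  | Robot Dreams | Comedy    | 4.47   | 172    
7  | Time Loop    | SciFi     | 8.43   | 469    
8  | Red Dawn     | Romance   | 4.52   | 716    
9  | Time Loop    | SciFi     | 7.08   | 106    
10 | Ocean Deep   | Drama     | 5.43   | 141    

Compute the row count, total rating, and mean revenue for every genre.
SELECT genre,
       COUNT(*) as cnt,
       SUM(rating) as total_rating,
       AVG(revenue) as avg_revenue
FROM movies
GROUP BY genre

Result:
  Animation: 1 records, 7.39 total rating, 710.00 avg revenue
  Comedy: 2 records, 8.87 total rating, 123.50 avg revenue
  Drama: 2 records, 9.87 total rating, 461.50 avg revenue
  Romance: 2 records, 8.92 total rating, 747.00 avg revenue
  SciFi: 3 records, 20.91 total rating, 362.67 avg revenue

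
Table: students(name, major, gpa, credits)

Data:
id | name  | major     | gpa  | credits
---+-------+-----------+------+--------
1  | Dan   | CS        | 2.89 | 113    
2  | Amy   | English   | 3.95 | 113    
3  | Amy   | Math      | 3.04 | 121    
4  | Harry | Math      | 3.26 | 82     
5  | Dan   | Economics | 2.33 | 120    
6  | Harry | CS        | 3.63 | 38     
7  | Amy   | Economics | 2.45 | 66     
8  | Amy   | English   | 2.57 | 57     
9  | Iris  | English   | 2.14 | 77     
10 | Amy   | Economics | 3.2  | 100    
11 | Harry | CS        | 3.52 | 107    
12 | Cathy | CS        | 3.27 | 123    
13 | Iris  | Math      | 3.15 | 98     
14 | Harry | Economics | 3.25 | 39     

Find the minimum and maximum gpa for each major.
SELECT major, MIN(gpa), MAX(gpa)
FROM students
GROUP BY major

Result:
  CS: min=2.89, max=3.63
  Economics: min=2.33, max=3.25
  English: min=2.14, max=3.95
  Math: min=3.04, max=3.26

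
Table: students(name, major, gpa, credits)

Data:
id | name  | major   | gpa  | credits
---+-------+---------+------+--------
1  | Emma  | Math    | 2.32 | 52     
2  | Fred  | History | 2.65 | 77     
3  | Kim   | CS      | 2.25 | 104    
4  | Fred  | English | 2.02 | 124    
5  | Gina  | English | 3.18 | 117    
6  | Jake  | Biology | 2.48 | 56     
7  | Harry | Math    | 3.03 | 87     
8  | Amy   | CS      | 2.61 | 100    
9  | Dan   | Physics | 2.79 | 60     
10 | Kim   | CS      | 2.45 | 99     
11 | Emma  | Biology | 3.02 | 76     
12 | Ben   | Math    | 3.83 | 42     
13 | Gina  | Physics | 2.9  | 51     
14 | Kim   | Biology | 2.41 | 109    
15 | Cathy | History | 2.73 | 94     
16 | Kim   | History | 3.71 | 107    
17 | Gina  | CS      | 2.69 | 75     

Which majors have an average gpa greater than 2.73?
SELECT major, AVG(gpa)
FROM students
GROUP BY major
HAVING AVG(gpa) > 2.73

Result:
  History: avg=3.03
  Math: avg=3.06
  Physics: avg=2.85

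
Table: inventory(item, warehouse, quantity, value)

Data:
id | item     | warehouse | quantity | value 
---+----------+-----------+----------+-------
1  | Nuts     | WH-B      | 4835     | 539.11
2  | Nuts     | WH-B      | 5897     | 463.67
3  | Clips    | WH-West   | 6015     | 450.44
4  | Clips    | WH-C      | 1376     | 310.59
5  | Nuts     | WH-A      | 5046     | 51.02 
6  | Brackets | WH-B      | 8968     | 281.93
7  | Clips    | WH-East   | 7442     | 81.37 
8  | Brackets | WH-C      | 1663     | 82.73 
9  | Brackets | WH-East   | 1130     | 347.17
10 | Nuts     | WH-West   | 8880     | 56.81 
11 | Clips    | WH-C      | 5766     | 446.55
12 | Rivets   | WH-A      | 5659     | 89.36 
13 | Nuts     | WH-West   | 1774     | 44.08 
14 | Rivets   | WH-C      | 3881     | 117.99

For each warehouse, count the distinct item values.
SELECT warehouse, COUNT(DISTINCT item)
FROM inventory
GROUP BY warehouse

Result:
  WH-A: 2 distinct
  WH-B: 2 distinct
  WH-C: 3 distinct
  WH-East: 2 distinct
  WH-West: 2 distinct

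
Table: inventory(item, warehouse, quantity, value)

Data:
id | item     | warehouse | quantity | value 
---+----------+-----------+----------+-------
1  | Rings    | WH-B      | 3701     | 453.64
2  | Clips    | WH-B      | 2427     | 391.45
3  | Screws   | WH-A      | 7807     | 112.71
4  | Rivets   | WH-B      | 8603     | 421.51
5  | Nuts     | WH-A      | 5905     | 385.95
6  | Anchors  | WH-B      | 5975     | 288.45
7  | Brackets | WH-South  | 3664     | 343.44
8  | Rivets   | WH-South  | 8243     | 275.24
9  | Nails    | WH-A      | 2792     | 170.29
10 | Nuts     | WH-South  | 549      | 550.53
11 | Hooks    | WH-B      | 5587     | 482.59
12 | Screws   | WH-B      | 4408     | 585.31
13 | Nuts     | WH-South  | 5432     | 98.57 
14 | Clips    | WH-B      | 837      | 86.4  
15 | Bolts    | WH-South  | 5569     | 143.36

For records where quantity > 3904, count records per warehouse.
SELECT warehouse, COUNT(*)
FROM inventory
WHERE quantity > 3904
GROUP BY warehouse

Note: WHERE filters rows before grouping.

Result:
  WH-A: 2
  WH-B: 4
  WH-South: 3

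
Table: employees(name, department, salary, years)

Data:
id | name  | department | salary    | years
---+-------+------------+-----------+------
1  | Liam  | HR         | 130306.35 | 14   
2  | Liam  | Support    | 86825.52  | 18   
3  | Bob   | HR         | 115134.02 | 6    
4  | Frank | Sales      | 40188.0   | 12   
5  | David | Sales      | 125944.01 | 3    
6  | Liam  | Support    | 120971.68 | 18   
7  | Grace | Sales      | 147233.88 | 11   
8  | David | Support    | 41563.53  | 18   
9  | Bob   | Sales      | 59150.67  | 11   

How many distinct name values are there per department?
SELECT department, COUNT(DISTINCT name)
FROM employees
GROUP BY department

Result:
  HR: 2 distinct
  Sales: 4 distinct
  Support: 2 distinct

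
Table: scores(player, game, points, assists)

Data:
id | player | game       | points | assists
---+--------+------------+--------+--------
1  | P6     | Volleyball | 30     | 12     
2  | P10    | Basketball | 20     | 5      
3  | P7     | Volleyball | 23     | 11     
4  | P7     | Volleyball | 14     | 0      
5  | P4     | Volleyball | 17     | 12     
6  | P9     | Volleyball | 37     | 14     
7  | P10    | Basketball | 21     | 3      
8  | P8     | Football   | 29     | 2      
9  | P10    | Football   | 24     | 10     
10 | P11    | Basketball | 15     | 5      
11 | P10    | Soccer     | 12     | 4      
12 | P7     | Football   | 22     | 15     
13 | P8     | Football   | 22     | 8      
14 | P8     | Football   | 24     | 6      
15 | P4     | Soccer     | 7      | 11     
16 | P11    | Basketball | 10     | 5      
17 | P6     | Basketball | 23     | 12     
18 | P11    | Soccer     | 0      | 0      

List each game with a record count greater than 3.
SELECT game, COUNT(*) as cnt
FROM scores
GROUP BY game
HAVING COUNT(*) > 3

Result:
  Basketball: 5
  Football: 5
  Volleyball: 5

Note: HAVING filters groups after aggregation, WHERE filters rows before.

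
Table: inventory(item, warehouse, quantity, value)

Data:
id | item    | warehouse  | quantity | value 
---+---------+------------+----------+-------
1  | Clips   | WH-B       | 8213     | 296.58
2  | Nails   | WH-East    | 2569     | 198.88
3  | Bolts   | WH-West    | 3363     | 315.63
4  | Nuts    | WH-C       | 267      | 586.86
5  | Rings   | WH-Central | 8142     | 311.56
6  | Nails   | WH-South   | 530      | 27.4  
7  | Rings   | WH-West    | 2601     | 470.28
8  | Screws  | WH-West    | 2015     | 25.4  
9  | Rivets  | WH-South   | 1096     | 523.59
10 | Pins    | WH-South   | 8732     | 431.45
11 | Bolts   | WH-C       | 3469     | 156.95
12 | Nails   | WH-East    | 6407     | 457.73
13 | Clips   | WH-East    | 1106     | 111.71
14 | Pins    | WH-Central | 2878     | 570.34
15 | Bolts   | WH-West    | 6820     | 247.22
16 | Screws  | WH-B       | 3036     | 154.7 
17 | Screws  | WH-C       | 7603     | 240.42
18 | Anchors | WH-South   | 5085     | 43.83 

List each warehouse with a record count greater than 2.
SELECT warehouse, COUNT(*) as cnt
FROM inventory
GROUP BY warehouse
HAVING COUNT(*) > 2

Result:
  WH-C: 3
  WH-East: 3
  WH-South: 4
  WH-West: 4

Note: HAVING filters groups after aggregation, WHERE filters rows before.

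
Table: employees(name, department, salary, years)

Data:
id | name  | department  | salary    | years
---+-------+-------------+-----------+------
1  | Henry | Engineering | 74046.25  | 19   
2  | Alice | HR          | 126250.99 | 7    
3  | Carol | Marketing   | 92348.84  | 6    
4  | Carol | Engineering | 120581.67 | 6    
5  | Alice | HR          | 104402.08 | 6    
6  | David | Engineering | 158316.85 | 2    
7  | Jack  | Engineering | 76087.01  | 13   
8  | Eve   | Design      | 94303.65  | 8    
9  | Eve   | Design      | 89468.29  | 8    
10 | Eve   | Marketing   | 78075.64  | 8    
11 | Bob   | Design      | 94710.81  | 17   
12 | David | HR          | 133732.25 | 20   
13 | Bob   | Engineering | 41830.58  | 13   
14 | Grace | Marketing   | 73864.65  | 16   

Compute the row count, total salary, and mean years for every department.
SELECT department,
       COUNT(*) as cnt,
       SUM(salary) as total_salary,
       AVG(years) as avg_years
FROM employees
GROUP BY department

Result:
  Design: 3 records, 278482.75 total salary, 11.00 avg years
  Engineering: 5 records, 470862.36 total salary, 10.60 avg years
  HR: 3 records, 364385.32 total salary, 11.00 avg years
  Marketing: 3 records, 244289.13 total salary, 10.00 avg years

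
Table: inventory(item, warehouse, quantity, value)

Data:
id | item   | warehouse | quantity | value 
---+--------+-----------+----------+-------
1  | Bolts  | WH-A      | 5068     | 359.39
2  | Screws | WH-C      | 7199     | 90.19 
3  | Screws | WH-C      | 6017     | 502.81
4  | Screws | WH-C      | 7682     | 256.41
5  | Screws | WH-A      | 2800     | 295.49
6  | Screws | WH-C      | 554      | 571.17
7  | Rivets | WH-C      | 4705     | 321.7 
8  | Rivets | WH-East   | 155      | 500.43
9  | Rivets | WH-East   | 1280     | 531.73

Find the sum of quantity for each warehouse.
SELECT warehouse, SUM(quantity) as result
FROM inventory
GROUP BY warehouse

Result:
  WH-A: 7868
  WH-C: 26157
  WH-East: 1435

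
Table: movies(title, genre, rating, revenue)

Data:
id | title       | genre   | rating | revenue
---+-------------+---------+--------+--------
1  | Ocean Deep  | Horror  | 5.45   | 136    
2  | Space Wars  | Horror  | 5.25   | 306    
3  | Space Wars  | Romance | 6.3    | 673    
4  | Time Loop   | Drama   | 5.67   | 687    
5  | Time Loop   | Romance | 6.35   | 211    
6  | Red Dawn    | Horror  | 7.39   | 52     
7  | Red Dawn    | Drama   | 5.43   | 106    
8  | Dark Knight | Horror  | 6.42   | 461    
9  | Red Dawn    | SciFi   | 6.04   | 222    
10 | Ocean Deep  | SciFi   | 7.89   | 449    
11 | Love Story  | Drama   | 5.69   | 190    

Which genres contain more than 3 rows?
SELECT genre, COUNT(*) as cnt
FROM movies
GROUP BY genre
HAVING COUNT(*) > 3

Result:
  Horror: 4

Note: HAVING filters groups after aggregation, WHERE filters rows before.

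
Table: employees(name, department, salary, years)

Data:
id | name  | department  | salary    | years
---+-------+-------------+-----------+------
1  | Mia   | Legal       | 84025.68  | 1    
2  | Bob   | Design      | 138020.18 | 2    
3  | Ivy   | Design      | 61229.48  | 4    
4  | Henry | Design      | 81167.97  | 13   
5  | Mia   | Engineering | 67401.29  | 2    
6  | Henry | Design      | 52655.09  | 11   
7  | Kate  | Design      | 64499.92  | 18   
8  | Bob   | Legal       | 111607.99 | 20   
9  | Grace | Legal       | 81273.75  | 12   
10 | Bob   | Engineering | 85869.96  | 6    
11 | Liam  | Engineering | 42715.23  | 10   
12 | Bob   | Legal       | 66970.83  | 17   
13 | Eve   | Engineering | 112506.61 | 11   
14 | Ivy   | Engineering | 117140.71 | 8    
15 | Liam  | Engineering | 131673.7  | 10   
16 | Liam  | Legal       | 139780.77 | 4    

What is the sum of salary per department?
SELECT department, SUM(salary) as result
FROM employees
GROUP BY department

Result:
  Design: 397572.64
  Engineering: 557307.50
  Legal: 483659.02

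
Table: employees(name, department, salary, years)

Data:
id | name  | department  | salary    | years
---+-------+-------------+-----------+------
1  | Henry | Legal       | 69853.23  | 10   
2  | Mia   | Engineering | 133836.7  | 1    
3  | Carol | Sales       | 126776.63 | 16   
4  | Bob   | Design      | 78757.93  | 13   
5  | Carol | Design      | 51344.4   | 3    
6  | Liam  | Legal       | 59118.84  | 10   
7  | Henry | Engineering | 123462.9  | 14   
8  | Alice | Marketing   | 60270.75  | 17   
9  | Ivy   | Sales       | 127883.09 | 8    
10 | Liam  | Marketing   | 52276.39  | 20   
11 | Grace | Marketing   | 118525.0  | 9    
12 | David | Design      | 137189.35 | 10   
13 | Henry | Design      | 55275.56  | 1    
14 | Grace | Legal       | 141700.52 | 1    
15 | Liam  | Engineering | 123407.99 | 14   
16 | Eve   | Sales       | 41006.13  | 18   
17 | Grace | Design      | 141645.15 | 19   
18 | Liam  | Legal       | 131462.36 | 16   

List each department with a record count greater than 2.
SELECT department, COUNT(*) as cnt
FROM employees
GROUP BY department
HAVING COUNT(*) > 2

Result:
  Design: 5
  Engineering: 3
  Legal: 4
  Marketing: 3
  Sales: 3

Note: HAVING filters groups after aggregation, WHERE filters rows before.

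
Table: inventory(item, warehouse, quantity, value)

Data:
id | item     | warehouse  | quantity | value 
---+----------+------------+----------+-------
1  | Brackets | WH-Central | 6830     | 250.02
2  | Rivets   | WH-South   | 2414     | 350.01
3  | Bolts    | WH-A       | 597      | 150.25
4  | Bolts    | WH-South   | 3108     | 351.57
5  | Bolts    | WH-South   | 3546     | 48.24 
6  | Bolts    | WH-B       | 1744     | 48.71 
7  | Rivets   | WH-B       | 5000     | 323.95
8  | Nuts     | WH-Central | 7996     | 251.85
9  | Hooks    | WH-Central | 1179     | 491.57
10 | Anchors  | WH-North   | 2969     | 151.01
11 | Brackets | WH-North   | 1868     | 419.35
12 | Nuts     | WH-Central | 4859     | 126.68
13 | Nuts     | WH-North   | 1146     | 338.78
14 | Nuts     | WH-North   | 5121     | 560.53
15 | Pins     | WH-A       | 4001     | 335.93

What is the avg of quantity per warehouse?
SELECT warehouse, AVG(quantity) as result
FROM inventory
GROUP BY warehouse

Result:
  WH-A: 2299.00
  WH-B: 3372.00
  WH-Central: 5216.00
  WH-North: 2776.00
  WH-South: 3022.67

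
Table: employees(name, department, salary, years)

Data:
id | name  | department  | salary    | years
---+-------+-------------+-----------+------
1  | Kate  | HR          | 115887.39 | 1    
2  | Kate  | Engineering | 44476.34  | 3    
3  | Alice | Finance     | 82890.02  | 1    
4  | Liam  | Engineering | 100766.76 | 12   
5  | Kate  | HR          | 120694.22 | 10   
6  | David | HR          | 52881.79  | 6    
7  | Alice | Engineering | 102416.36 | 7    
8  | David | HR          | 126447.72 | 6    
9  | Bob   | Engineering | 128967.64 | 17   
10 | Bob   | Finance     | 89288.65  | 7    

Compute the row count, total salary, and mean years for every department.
SELECT department,
       COUNT(*) as cnt,
       SUM(salary) as total_salary,
       AVG(years) as avg_years
FROM employees
GROUP BY department

Result:
  Engineering: 4 records, 376627.10 total salary, 9.75 avg years
  Finance: 2 records, 172178.67 total salary, 4.00 avg years
  HR: 4 records, 415911.12 total salary, 5.75 avg years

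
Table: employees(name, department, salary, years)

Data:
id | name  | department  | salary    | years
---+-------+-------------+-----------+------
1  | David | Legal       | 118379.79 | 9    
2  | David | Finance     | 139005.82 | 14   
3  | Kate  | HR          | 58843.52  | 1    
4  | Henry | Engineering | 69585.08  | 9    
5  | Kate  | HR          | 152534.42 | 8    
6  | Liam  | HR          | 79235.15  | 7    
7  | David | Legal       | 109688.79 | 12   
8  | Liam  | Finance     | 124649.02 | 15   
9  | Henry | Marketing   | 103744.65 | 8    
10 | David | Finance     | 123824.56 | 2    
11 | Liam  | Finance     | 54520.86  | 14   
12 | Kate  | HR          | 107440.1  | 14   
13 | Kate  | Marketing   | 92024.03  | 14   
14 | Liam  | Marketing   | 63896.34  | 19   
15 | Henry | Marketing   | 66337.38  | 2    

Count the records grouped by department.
SELECT department, COUNT(*) as count
FROM employees
GROUP BY department

Result:
  Engineering: 1
  Finance: 4
  HR: 4
  Legal: 2
  Marketing: 4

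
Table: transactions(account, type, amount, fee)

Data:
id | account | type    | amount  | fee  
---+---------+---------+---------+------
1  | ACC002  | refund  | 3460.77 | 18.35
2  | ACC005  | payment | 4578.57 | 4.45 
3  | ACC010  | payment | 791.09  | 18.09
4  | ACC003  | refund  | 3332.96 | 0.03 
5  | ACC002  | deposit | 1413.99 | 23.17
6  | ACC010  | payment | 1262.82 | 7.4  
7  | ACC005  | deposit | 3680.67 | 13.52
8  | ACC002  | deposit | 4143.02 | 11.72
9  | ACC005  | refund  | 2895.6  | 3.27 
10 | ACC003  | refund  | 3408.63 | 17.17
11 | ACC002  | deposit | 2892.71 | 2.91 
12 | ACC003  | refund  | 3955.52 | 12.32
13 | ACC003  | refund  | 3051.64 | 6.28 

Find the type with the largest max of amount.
SELECT type, MAX(amount) as val
FROM transactions
GROUP BY type
ORDER BY val DESC
LIMIT 1

Result: payment with max(amount) = 4578.57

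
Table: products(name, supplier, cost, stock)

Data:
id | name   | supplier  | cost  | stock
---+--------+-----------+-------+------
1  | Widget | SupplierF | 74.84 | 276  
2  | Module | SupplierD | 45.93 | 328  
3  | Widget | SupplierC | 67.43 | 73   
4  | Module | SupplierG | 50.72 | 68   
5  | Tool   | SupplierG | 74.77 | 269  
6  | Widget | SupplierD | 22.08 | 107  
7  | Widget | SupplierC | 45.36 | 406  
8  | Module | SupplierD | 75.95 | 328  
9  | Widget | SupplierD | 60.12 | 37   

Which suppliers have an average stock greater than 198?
SELECT supplier, AVG(stock)
FROM products
GROUP BY supplier
HAVING AVG(stock) > 198

Result:
  SupplierC: avg=239.50
  SupplierD: avg=200.00
  SupplierF: avg=276.00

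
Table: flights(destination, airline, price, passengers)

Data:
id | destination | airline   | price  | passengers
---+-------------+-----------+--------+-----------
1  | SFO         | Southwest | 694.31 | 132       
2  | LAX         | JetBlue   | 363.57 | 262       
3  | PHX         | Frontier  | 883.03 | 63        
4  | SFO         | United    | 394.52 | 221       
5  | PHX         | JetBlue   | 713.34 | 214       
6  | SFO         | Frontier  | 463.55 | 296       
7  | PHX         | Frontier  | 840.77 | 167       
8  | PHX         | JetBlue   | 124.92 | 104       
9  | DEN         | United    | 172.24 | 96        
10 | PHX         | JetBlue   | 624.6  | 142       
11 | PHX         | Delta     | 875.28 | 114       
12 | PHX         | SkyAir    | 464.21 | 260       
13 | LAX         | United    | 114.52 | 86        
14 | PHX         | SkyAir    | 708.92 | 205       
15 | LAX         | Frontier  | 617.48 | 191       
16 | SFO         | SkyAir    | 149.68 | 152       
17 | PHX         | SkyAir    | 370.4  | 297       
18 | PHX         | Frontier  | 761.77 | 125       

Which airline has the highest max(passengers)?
SELECT airline, MAX(passengers) as val
FROM flights
GROUP BY airline
ORDER BY val DESC
LIMIT 1

Result: SkyAir with max(passengers) = 297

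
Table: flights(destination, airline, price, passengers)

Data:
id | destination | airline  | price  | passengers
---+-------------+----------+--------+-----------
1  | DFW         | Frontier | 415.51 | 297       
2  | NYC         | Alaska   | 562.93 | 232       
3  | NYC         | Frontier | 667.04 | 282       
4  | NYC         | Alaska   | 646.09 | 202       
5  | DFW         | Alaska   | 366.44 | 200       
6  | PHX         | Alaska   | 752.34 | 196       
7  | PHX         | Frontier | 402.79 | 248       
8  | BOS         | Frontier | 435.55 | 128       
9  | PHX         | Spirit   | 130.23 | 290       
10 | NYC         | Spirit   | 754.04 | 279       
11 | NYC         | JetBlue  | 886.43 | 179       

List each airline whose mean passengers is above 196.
SELECT airline, AVG(passengers)
FROM flights
GROUP BY airline
HAVING AVG(passengers) > 196

Result:
  Alaska: avg=207.50
  Frontier: avg=238.75
  Spirit: avg=284.50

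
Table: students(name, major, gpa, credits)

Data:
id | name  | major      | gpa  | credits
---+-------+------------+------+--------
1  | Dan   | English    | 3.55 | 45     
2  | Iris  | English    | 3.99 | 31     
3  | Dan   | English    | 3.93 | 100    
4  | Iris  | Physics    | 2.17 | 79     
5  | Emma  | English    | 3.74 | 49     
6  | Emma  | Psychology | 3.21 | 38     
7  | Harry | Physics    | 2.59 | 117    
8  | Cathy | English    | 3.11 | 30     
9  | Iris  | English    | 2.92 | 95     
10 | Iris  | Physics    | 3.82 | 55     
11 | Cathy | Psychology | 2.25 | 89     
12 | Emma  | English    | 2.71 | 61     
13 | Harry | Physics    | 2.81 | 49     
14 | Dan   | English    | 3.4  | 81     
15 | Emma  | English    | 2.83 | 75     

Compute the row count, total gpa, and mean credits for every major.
SELECT major,
       COUNT(*) as cnt,
       SUM(gpa) as total_gpa,
       AVG(credits) as avg_credits
FROM students
GROUP BY major

Result:
  English: 9 records, 30.18 total gpa, 63.00 avg credits
  Physics: 4 records, 11.39 total gpa, 75.00 avg credits
  Psychology: 2 records, 5.46 total gpa, 63.50 avg credits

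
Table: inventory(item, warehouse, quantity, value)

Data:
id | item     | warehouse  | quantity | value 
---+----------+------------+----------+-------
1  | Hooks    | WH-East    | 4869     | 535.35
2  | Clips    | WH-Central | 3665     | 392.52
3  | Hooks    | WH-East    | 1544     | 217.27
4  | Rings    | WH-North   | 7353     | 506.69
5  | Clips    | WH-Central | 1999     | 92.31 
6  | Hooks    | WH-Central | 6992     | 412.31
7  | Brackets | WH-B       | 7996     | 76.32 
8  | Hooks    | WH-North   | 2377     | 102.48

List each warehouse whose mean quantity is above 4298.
SELECT warehouse, AVG(quantity)
FROM inventory
GROUP BY warehouse
HAVING AVG(quantity) > 4298

Result:
  WH-B: avg=7996.00
  WH-North: avg=4865.00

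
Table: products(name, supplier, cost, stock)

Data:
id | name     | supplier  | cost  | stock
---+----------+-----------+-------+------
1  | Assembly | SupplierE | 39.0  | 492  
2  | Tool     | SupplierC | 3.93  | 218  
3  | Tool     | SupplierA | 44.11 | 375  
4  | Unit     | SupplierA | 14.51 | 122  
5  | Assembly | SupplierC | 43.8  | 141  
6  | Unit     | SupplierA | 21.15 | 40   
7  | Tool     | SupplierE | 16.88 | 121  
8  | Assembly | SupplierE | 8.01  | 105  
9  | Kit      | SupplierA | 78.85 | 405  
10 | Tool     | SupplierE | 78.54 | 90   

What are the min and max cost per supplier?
SELECT supplier, MIN(cost), MAX(cost)
FROM products
GROUP BY supplier

Result:
  SupplierA: min=14.51, max=78.85
  SupplierC: min=3.93, max=43.80
  SupplierE: min=8.01, max=78.54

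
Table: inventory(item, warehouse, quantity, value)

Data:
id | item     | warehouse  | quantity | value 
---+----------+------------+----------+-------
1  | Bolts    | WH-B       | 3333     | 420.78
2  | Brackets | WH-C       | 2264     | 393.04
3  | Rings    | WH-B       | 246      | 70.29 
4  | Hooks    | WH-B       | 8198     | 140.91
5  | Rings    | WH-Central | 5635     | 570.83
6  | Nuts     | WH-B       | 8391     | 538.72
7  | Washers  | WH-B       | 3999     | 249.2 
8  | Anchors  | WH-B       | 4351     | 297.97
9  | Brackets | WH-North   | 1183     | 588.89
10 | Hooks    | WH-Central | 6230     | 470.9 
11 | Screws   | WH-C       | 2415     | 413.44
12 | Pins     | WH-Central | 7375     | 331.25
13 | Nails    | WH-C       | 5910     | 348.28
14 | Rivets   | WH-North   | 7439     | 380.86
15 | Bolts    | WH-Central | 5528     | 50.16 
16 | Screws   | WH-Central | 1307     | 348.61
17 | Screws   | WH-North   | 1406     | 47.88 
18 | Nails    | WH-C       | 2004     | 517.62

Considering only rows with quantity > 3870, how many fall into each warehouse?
SELECT warehouse, COUNT(*)
FROM inventory
WHERE quantity > 3870
GROUP BY warehouse

Note: WHERE filters rows before grouping.

Result:
  WH-B: 4
  WH-C: 1
  WH-Central: 4
  WH-North: 1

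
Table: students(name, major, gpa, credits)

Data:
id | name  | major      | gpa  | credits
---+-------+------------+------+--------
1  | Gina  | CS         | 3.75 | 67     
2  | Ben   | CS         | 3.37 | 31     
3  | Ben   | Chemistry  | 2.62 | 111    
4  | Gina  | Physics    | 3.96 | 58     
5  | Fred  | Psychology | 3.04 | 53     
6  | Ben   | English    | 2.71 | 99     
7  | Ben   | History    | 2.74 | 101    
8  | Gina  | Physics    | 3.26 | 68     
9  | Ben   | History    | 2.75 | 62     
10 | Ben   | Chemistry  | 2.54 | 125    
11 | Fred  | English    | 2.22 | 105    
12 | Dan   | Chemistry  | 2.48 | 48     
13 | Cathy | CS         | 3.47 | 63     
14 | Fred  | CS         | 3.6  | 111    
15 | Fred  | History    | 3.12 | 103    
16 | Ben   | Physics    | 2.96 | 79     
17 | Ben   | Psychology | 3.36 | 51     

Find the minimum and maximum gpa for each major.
SELECT major, MIN(gpa), MAX(gpa)
FROM students
GROUP BY major

Result:
  CS: min=3.37, max=3.75
  Chemistry: min=2.48, max=2.62
  English: min=2.22, max=2.71
  History: min=2.74, max=3.12
  Physics: min=2.96, max=3.96
  Psychology: min=3.04, max=3.36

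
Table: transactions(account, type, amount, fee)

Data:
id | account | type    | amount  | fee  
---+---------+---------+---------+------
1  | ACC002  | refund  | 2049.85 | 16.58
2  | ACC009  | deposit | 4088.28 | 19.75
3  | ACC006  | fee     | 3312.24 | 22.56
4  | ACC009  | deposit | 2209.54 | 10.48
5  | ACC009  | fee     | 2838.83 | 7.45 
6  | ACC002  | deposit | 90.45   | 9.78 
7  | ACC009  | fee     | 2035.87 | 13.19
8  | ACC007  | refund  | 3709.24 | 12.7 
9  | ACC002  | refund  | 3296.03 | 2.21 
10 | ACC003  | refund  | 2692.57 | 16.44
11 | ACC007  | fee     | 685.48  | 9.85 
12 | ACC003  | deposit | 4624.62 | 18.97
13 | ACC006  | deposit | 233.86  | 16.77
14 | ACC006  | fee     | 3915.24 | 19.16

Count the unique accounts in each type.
SELECT type, COUNT(DISTINCT account)
FROM transactions
GROUP BY type

Result:
  deposit: 4 distinct
  fee: 3 distinct
  refund: 3 distinct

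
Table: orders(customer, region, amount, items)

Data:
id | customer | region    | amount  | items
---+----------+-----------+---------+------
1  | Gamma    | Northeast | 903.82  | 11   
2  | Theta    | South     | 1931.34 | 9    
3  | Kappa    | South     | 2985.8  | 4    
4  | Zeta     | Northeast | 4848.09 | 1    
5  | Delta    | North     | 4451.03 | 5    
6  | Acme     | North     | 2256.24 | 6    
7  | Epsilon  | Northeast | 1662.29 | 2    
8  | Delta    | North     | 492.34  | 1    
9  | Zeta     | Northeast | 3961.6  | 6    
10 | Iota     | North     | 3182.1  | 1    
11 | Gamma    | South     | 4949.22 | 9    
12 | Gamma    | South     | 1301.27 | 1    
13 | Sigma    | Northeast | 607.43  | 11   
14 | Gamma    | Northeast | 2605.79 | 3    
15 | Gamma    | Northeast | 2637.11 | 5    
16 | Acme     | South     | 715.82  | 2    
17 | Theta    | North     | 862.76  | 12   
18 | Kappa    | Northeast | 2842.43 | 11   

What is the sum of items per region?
SELECT region, SUM(items) as result
FROM orders
GROUP BY region

Result:
  North: 25
  Northeast: 50
  South: 25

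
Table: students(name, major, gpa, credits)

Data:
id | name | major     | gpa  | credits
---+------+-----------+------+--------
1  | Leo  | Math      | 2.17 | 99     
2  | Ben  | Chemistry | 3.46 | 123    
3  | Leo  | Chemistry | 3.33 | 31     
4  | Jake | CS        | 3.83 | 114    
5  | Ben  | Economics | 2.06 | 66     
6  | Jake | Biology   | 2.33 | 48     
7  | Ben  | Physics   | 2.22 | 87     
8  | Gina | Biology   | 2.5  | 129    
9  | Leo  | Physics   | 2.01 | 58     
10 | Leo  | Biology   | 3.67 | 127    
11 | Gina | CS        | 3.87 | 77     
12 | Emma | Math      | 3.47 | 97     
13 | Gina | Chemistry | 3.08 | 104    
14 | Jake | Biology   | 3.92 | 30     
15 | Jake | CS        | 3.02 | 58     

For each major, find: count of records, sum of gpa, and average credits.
SELECT major,
       COUNT(*) as cnt,
       SUM(gpa) as total_gpa,
       AVG(credits) as avg_credits
FROM students
GROUP BY major

Result:
  Biology: 4 records, 12.42 total gpa, 83.50 avg credits
  CS: 3 records, 10.72 total gpa, 83.00 avg credits
  Chemistry: 3 records, 9.87 total gpa, 86.00 avg credits
  Economics: 1 records, 2.06 total gpa, 66.00 avg credits
  Math: 2 records, 5.64 total gpa, 98.00 avg credits
  Physics: 2 records, 4.23 total gpa, 72.50 avg credits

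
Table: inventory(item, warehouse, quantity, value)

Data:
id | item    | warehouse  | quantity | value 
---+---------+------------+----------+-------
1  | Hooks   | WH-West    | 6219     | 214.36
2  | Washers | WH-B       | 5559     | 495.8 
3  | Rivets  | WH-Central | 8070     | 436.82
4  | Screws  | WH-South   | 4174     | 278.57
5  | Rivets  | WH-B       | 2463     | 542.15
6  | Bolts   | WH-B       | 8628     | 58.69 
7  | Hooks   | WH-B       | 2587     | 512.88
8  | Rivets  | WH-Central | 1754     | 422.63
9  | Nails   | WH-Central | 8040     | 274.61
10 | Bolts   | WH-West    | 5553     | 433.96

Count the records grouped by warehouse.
SELECT warehouse, COUNT(*) as count
FROM inventory
GROUP BY warehouse

Result:
  WH-B: 4
  WH-Central: 3
  WH-South: 1
  WH-West: 2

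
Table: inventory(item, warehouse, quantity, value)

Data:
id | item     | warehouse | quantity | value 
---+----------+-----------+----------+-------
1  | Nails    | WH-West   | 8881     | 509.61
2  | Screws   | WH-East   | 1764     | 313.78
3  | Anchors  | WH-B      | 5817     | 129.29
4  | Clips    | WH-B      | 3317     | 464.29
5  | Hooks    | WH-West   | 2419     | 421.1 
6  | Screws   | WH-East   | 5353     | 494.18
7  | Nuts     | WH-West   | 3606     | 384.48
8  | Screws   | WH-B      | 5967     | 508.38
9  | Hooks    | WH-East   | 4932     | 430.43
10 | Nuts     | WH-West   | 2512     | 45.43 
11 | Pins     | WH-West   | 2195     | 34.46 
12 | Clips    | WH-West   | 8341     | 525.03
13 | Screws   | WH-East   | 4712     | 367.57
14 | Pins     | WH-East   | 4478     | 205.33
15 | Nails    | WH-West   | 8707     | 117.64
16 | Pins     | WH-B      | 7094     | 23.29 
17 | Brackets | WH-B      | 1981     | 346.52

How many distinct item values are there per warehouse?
SELECT warehouse, COUNT(DISTINCT item)
FROM inventory
GROUP BY warehouse

Result:
  WH-B: 5 distinct
  WH-East: 3 distinct
  WH-West: 5 distinct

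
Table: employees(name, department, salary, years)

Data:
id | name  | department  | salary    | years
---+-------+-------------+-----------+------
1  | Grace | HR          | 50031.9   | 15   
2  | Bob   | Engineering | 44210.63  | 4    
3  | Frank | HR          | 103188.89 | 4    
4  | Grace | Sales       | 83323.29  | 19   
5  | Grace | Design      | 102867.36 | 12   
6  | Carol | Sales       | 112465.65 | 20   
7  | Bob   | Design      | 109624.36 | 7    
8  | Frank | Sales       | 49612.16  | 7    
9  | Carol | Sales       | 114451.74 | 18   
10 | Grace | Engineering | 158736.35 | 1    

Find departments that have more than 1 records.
SELECT department, COUNT(*) as cnt
FROM employees
GROUP BY department
HAVING COUNT(*) > 1

Result:
  Design: 2
  Engineering: 2
  HR: 2
  Sales: 4

Note: HAVING filters groups after aggregation, WHERE filters rows before.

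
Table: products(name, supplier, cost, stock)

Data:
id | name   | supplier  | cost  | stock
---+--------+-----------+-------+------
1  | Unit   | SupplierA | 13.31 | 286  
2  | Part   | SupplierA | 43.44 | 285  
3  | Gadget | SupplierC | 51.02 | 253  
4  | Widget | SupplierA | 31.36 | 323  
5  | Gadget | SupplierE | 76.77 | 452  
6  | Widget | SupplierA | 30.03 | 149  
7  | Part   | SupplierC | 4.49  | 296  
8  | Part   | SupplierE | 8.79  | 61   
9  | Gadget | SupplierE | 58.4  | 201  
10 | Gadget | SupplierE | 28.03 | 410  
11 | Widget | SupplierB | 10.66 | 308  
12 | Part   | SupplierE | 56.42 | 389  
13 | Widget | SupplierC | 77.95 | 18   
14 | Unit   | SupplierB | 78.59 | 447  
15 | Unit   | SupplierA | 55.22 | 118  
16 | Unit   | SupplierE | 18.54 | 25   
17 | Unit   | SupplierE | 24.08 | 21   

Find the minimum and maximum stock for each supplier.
SELECT supplier, MIN(stock), MAX(stock)
FROM products
GROUP BY supplier

Result:
  SupplierA: min=118, max=323
  SupplierB: min=308, max=447
  SupplierC: min=18, max=296
  SupplierE: min=21, max=452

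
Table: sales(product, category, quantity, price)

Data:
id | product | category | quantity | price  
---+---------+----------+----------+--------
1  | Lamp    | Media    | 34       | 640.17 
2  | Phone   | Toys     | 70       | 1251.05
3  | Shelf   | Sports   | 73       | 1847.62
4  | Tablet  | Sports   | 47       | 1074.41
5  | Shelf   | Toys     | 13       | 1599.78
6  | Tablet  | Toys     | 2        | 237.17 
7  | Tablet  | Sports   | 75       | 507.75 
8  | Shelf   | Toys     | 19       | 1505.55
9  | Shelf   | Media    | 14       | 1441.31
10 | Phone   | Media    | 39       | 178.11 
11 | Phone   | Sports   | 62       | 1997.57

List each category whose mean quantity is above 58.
SELECT category, AVG(quantity)
FROM sales
GROUP BY category
HAVING AVG(quantity) > 58

Result:
  Sports: avg=64.25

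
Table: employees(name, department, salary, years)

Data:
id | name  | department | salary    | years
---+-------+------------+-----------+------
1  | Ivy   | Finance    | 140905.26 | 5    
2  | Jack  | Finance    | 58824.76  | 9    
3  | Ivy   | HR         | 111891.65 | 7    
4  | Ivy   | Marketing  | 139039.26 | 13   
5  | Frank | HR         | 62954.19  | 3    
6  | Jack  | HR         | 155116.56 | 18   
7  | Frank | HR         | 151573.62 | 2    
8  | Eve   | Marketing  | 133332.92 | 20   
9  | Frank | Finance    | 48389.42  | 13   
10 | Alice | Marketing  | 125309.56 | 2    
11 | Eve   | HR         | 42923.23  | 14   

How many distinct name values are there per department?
SELECT department, COUNT(DISTINCT name)
FROM employees
GROUP BY department

Result:
  Finance: 3 distinct
  HR: 4 distinct
  Marketing: 3 distinct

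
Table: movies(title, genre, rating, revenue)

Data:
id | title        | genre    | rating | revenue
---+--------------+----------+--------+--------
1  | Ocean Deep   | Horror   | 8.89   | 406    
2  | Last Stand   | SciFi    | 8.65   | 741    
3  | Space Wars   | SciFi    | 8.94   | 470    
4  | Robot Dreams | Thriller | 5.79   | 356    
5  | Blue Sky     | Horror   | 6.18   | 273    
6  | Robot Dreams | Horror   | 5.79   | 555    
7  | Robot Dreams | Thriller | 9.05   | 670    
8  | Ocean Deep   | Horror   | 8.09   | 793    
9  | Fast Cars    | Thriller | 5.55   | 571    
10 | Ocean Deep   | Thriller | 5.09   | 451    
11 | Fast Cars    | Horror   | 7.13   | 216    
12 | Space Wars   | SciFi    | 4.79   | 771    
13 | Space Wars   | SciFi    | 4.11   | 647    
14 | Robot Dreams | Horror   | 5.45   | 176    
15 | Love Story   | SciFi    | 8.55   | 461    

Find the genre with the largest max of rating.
SELECT genre, MAX(rating) as val
FROM movies
GROUP BY genre
ORDER BY val DESC
LIMIT 1

Result: Thriller with max(rating) = 9.05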